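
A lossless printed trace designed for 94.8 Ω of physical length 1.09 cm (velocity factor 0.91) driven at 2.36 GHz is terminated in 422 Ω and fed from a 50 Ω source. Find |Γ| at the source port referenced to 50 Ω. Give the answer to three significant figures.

|Γ| ≈ 0.737

λ = v/f = 0.91·c / 2.36 GHz = 0.116 m
βl = 2π·l/λ = 2π × 0.0942 = 33.9°
tan(βl) = 0.673
Z_in = Z_0·(Z_L + jZ_0·tanβl)/(Z_0 + jZ_L·tanβl) = 61.5 − j120 Ω
Γ_s = (Z_in − Z_s)/(Z_in + Z_s) = (11.5 − j120)/(112 − j120), |Γ_s| = 0.737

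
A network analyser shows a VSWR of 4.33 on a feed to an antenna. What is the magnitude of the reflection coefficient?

|Γ| ≈ 0.625

|Γ| = (S − 1)/(S + 1) = (4.33 − 1)/(4.33 + 1) = 3.33/5.33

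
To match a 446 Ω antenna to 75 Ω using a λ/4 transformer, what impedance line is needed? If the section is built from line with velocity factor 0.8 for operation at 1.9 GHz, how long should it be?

Z_qwt = √(Z_0·R_L) = √(75 × 446) = √33450
λ = 0.8·c/f = 0.126 m, so l = λ/4 = 0.0316 m

Z_qwt ≈ 183 Ω; length ≈ 3.16 cm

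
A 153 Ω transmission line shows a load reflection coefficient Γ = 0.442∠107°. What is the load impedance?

Z_L ≈ 84.7 + j89 Ω

Z_L = Z_0·(1 + Γ)/(1 − Γ) = 153·(0.871 + j0.423)/(1.13 − j0.423)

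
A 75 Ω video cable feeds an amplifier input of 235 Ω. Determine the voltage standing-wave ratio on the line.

Γ = (235 − 75)/(235 + 75) = 0.516
VSWR = (1 + 0.516)/(1 − 0.516)

VSWR ≈ 3.13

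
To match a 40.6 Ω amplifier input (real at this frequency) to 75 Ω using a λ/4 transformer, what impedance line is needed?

Z_qwt = √(Z_0·R_L) = √(75 × 40.6) = √3045

Z_qwt ≈ 55.2 Ω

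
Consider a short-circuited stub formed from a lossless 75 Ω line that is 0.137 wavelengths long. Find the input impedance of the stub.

Z_in ≈ +j87.3 Ω

βl = 2π × 0.137 = 49.3°
tan(βl) = 1.16
For a short-circuited stub, Z_in = jZ_0·tan(βl)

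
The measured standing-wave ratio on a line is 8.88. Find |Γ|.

|Γ| = (S − 1)/(S + 1) = (8.88 − 1)/(8.88 + 1) = 7.88/9.88

|Γ| ≈ 0.798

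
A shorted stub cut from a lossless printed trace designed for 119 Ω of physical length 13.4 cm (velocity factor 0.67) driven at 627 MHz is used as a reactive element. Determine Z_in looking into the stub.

Z_in ≈ −j67.4 Ω

λ = v/f = 0.67·c / 627 MHz = 0.321 m
βl = 2π·l/λ = 2π × 0.418 = 150°
tan(βl) = -0.566
For a shorted stub, Z_in = jZ_0·tan(βl)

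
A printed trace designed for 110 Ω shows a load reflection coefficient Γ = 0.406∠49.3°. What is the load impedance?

Z_L ≈ 145 + j107 Ω

Z_L = Z_0·(1 + Γ)/(1 − Γ) = 110·(1.26 + j0.308)/(0.735 − j0.308)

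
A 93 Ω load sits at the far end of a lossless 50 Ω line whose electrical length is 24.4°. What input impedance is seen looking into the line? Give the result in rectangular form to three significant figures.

Z_in ≈ 65.5 − j32.6 Ω

tan(βl) = tan(24.4°) = 0.454
Z_in = Z_0·(Z_L + jZ_0·tanβl)/(Z_0 + jZ_L·tanβl)
     = 50·(93 + j22.7)/(50 + j42.2)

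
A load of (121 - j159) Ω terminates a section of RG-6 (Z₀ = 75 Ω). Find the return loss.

Γ = (46 − j159)/(196 − j159), |Γ| = 0.656
RL = −20·log₁₀|Γ| = −20·log₁₀(0.656)

RL ≈ 3.66 dB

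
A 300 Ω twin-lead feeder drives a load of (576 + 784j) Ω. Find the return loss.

Γ = (276 + j784)/(876 + j784), |Γ| = 0.707
RL = −20·log₁₀|Γ| = −20·log₁₀(0.707)

RL ≈ 3.01 dB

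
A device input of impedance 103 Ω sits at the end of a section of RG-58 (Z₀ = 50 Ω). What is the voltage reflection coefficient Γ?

Γ = (Z_L − Z_0)/(Z_L + Z_0) = (103 − 50)/(103 + 50) = 53/153

Γ = 0.346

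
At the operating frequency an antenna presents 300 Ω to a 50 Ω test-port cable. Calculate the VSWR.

Γ = (300 − 50)/(300 + 50) = 0.714
VSWR = (1 + 0.714)/(1 − 0.714)

VSWR ≈ 6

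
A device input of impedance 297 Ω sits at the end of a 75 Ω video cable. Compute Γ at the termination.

Γ = 0.597

Γ = (Z_L − Z_0)/(Z_L + Z_0) = (297 − 75)/(297 + 75) = 222/372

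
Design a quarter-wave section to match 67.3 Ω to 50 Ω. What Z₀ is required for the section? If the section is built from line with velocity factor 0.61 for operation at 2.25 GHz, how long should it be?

Z_qwt ≈ 58 Ω; length ≈ 2.03 cm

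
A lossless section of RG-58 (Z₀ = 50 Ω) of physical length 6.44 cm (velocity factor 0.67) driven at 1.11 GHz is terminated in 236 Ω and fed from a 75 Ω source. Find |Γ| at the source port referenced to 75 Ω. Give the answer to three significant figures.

λ = v/f = 0.67·c / 1.11 GHz = 0.181 m
βl = 2π·l/λ = 2π × 0.356 = 128°
tan(βl) = -1.28
Z_in = Z_0·(Z_L + jZ_0·tanβl)/(Z_0 + jZ_L·tanβl) = 16.6 + j36.4 Ω
Γ_s = (Z_in − Z_s)/(Z_in + Z_s) = (-58.4 + j36.4)/(91.6 + j36.4), |Γ_s| = 0.698

|Γ| ≈ 0.698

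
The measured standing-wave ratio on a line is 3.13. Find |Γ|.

|Γ| ≈ 0.516

|Γ| = (S − 1)/(S + 1) = (3.13 − 1)/(3.13 + 1) = 2.13/4.13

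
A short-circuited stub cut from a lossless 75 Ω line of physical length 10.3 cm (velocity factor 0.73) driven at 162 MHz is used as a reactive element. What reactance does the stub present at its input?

X_in ≈ 38.9 Ω (inductive)

λ = v/f = 0.73·c / 162 MHz = 1.35 m
βl = 2π·l/λ = 2π × 0.0762 = 27.4°
tan(βl) = 0.519
For a short-circuited stub, Z_in = jZ_0·tan(βl)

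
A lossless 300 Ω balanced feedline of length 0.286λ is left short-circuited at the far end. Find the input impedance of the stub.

Z_in ≈ −j1300 Ω

βl = 2π × 0.286 = 103°
tan(βl) = -4.35
For a short-circuited stub, Z_in = jZ_0·tan(βl)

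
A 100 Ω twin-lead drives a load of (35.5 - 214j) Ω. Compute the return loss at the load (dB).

Γ = (-64.5 − j214)/(135.5 − j214), |Γ| = 0.882
RL = −20·log₁₀|Γ| = −20·log₁₀(0.882)

RL ≈ 1.09 dB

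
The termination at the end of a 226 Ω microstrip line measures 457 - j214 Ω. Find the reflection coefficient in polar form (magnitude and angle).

Γ = (Z_L − Z_0)/(Z_L + Z_0) = (231 − j214)/(683 − j214)
|Γ| = 315/716 = 0.44

Γ ≈ 0.44 ∠ -25.4°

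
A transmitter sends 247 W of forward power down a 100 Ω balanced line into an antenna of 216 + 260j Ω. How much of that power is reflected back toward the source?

P_reflected ≈ 120 W

|Γ| = |(116 + j260)/(316 + j260)| = 0.696
|Γ|² = 0.484
P_refl = |Γ|²·P_inc = 120 W, P_del = (1 − |Γ|²)·P_inc = 127 W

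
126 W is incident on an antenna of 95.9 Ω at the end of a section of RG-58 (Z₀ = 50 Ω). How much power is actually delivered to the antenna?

P_delivered ≈ 114 W

Γ = (95.9 − 50)/(95.9 + 50) = 0.315
|Γ|² = 0.099
P_refl = |Γ|²·P_inc = 12.5 W, P_del = (1 − |Γ|²)·P_inc = 114 W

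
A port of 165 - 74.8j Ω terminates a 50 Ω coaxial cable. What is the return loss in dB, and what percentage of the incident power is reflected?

Γ = (115 − j74.8)/(215 − j74.8), |Γ| = 0.603
RL = −20·log₁₀(0.603) = 4.4 dB
P_refl/P_inc = |Γ|² = 0.363

RL ≈ 4.4 dB; 36.3% of incident power reflected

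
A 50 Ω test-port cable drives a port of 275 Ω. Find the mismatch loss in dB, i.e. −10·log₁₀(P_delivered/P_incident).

Γ = (275 − 50)/(275 + 50) = 0.692
|Γ|² = 0.479, so P_del/P_inc = 1 − |Γ|² = 0.521
ML = −10·log₁₀(1 − |Γ|²)

mismatch loss ≈ 2.83 dB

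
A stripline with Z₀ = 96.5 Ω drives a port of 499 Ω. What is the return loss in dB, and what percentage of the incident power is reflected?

Γ = (499 − 96.5)/(499 + 96.5) = 0.676
RL = −20·log₁₀(0.676) = 3.4 dB
P_refl/P_inc = |Γ|² = 0.457

RL ≈ 3.4 dB; 45.7% of incident power reflected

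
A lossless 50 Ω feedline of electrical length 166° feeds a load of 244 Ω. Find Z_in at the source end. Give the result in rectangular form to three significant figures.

tan(βl) = tan(166°) = -0.249
Z_in = Z_0·(Z_L + jZ_0·tanβl)/(Z_0 + jZ_L·tanβl)
     = 50·(244 − j12.5)/(50 − j60.8)

Z_in ≈ 104 + j115 Ω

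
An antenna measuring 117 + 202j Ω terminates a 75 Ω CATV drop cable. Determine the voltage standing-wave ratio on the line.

VSWR ≈ 6.7

Γ = (Z_L − Z_0)/(Z_L + Z_0) = (42 + j202)/(192 + j202)
|Γ| = 206/279 = 0.74
VSWR = (1 + |Γ|)/(1 − |Γ|) = 1.74/0.26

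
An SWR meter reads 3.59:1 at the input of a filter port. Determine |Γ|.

|Γ| = (S − 1)/(S + 1) = (3.59 − 1)/(3.59 + 1) = 2.59/4.59

|Γ| ≈ 0.564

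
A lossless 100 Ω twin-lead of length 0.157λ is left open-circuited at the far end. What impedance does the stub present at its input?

Z_in ≈ −j66.1 Ω

βl = 2π × 0.157 = 56.5°
tan(βl) = 1.51
For an open-circuited stub, Z_in = −jZ_0·cot(βl) = −jZ_0/tan(βl)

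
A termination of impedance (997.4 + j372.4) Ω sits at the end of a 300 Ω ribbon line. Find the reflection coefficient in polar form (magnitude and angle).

Γ ≈ 0.586 ∠ 12.1°

Γ = (Z_L − Z_0)/(Z_L + Z_0) = (697.4 + j372.4)/(1297 + j372.4)
|Γ| = 791/1350 = 0.586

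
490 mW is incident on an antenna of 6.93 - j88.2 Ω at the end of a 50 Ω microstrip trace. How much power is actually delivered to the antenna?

|Γ| = |(-43.07 − j88.2)/(56.93 − j88.2)| = 0.935
|Γ|² = 0.874
P_refl = |Γ|²·P_inc = 428 mW, P_del = (1 − |Γ|²)·P_inc = 61.6 mW

P_delivered ≈ 61.6 mW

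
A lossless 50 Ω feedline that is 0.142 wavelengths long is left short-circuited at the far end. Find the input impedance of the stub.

Z_in ≈ +j62 Ω

βl = 2π × 0.142 = 51.1°
tan(βl) = 1.24
For a short-circuited stub, Z_in = jZ_0·tan(βl)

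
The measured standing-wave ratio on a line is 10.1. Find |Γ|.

|Γ| = (S − 1)/(S + 1) = (10.1 − 1)/(10.1 + 1) = 9.1/11.1

|Γ| ≈ 0.82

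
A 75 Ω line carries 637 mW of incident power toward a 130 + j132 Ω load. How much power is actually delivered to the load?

P_delivered ≈ 418 mW

|Γ| = |(55 + j132)/(205 + j132)| = 0.586
|Γ|² = 0.344
P_refl = |Γ|²·P_inc = 219 mW, P_del = (1 − |Γ|²)·P_inc = 418 mW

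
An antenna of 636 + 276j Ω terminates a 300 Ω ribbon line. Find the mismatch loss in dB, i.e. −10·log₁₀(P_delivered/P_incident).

Γ = (336 + j276)/(936 + j276), |Γ| = 0.446
|Γ|² = 0.199, so P_del/P_inc = 1 − |Γ|² = 0.801
ML = −10·log₁₀(1 − |Γ|²)

mismatch loss ≈ 0.961 dB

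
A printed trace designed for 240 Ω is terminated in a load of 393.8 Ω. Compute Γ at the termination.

Γ = 0.243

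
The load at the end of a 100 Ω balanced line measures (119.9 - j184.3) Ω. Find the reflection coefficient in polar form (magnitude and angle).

Γ ≈ 0.646 ∠ -43.9°

Γ = (Z_L − Z_0)/(Z_L + Z_0) = (19.9 − j184.3)/(219.9 − j184.3)
|Γ| = 185/287 = 0.646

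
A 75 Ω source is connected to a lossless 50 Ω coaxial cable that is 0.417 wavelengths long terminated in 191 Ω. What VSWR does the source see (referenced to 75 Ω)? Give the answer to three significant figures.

VSWR ≈ 3.38

βl = 2π × 0.417 = 150°
tan(βl) = -0.575
Z_in = Z_0·(Z_L + jZ_0·tanβl)/(Z_0 + jZ_L·tanβl) = 43.7 + j67.1 Ω
Γ_s = (Z_in − Z_s)/(Z_in + Z_s) = (-31.3 + j67.1)/(119 + j67.1), |Γ_s| = 0.543
VSWR = (1 + |Γ_s|)/(1 − |Γ_s|)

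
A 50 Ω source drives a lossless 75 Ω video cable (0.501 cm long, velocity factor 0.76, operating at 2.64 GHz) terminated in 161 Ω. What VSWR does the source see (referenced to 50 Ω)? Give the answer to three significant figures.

VSWR ≈ 3.02

λ = v/f = 0.76·c / 2.64 GHz = 0.0864 m
βl = 2π·l/λ = 2π × 0.058 = 20.9°
tan(βl) = 0.382
Z_in = Z_0·(Z_L + jZ_0·tanβl)/(Z_0 + jZ_L·tanβl) = 110 − j61.8 Ω
Γ_s = (Z_in − Z_s)/(Z_in + Z_s) = (60.4 − j61.8)/(160 − j61.8), |Γ_s| = 0.503
VSWR = (1 + |Γ_s|)/(1 − |Γ_s|)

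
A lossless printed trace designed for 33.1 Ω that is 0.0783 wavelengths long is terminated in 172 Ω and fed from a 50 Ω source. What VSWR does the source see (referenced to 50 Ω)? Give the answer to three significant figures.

VSWR ≈ 4.45

βl = 2π × 0.0783 = 28.2°
tan(βl) = 0.536
Z_in = Z_0·(Z_L + jZ_0·tanβl)/(Z_0 + jZ_L·tanβl) = 25.3 − j52.7 Ω
Γ_s = (Z_in − Z_s)/(Z_in + Z_s) = (-24.7 − j52.7)/(75.3 − j52.7), |Γ_s| = 0.633
VSWR = (1 + |Γ_s|)/(1 − |Γ_s|)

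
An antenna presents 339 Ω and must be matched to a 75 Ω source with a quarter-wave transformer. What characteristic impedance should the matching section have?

Z_qwt ≈ 159 Ω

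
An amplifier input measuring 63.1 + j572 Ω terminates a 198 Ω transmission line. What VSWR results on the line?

Γ = (Z_L − Z_0)/(Z_L + Z_0) = (-134.9 + j572)/(261.1 + j572)
|Γ| = 588/629 = 0.935
VSWR = (1 + |Γ|)/(1 − |Γ|) = 1.93/0.0653

VSWR ≈ 29.6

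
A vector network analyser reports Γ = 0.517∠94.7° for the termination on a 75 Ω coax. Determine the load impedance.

Z_L ≈ 40.6 + j57.2 Ω

Z_L = Z_0·(1 + Γ)/(1 − Γ) = 75·(0.958 + j0.515)/(1.04 − j0.515)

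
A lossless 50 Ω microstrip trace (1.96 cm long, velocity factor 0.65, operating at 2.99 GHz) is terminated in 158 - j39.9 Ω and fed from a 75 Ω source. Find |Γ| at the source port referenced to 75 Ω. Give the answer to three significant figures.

λ = v/f = 0.65·c / 2.99 GHz = 0.0652 m
βl = 2π·l/λ = 2π × 0.301 = 108°
tan(βl) = -3.04
Z_in = Z_0·(Z_L + jZ_0·tanβl)/(Z_0 + jZ_L·tanβl) = 17.2 + j19 Ω
Γ_s = (Z_in − Z_s)/(Z_in + Z_s) = (-57.8 + j19)/(92.2 + j19), |Γ_s| = 0.647

|Γ| ≈ 0.647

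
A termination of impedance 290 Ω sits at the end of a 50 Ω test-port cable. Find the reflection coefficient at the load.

Γ = 0.706

Γ = (Z_L − Z_0)/(Z_L + Z_0) = (290 − 50)/(290 + 50) = 240/340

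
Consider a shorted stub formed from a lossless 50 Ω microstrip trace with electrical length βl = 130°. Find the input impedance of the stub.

tan(βl) = -1.19
For a shorted stub, Z_in = jZ_0·tan(βl)

Z_in ≈ −j59.6 Ω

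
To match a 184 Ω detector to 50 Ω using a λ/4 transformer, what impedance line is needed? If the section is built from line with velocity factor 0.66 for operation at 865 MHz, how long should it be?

Z_qwt = √(Z_0·R_L) = √(50 × 184) = √9200
λ = 0.66·c/f = 0.229 m, so l = λ/4 = 0.0572 m

Z_qwt ≈ 95.9 Ω; length ≈ 5.72 cm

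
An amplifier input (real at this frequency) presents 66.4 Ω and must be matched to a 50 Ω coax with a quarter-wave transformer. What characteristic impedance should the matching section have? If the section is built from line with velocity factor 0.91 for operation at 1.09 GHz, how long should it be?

Z_qwt = √(Z_0·R_L) = √(50 × 66.4) = √3320
λ = 0.91·c/f = 0.25 m, so l = λ/4 = 0.0626 m

Z_qwt ≈ 57.6 Ω; length ≈ 6.26 cm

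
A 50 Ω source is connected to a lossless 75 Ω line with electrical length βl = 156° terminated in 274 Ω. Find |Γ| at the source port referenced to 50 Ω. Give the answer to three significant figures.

|Γ| ≈ 0.666

tan(βl) = -0.445
Z_in = Z_0·(Z_L + jZ_0·tanβl)/(Z_0 + jZ_L·tanβl) = 90.1 + j113 Ω
Γ_s = (Z_in − Z_s)/(Z_in + Z_s) = (40.1 + j113)/(140 + j113), |Γ_s| = 0.666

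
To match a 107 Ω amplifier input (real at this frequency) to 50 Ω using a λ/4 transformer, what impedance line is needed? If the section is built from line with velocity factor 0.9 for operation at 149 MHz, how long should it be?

Z_qwt = √(Z_0·R_L) = √(50 × 107) = √5350
λ = 0.9·c/f = 1.81 m, so l = λ/4 = 0.453 m

Z_qwt ≈ 73.1 Ω; length ≈ 45.3 cm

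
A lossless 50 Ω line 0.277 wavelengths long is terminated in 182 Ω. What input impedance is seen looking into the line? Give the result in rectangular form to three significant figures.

Z_in ≈ 14.1 + j7.9 Ω

βl = 2π × 0.277 = 99.7°
tan(βl) = tan(99.7°) = -5.84
Z_in = Z_0·(Z_L + jZ_0·tanβl)/(Z_0 + jZ_L·tanβl)
     = 50·(182 − j292)/(50 − j1060)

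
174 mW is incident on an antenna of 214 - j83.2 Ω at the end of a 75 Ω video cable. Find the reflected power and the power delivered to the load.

|Γ| = |(139 − j83.2)/(289 − j83.2)| = 0.539
|Γ|² = 0.29
P_refl = |Γ|²·P_inc = 50.5 mW, P_del = (1 − |Γ|²)·P_inc = 124 mW

P_reflected ≈ 50.5 mW; P_delivered ≈ 124 mW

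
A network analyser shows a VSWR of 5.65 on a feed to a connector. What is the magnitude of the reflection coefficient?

|Γ| ≈ 0.699

|Γ| = (S − 1)/(S + 1) = (5.65 − 1)/(5.65 + 1) = 4.65/6.65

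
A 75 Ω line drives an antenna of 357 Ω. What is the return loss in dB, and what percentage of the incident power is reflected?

Γ = (357 − 75)/(357 + 75) = 0.653
RL = −20·log₁₀(0.653) = 3.7 dB
P_refl/P_inc = |Γ|² = 0.426

RL ≈ 3.7 dB; 42.6% of incident power reflected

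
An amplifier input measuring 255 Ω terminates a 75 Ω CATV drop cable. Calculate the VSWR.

VSWR ≈ 3.4

For a purely resistive load, VSWR = R_L/Z_0 or Z_0/R_L (whichever > 1) = 255/75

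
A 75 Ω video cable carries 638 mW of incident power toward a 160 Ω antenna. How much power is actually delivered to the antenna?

Γ = (160 − 75)/(160 + 75) = 0.362
|Γ|² = 0.131
P_refl = |Γ|²·P_inc = 83.5 mW, P_del = (1 − |Γ|²)·P_inc = 555 mW

P_delivered ≈ 555 mW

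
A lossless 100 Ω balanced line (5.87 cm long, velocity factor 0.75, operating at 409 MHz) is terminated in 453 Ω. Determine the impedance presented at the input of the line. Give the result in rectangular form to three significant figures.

Z_in ≈ 53.1 − j111 Ω

λ = v/f = 0.75·c / 409 MHz = 0.55 m
βl = 2π·l/λ = 2π × 0.107 = 38.4°
tan(βl) = tan(38.4°) = 0.793
Z_in = Z_0·(Z_L + jZ_0·tanβl)/(Z_0 + jZ_L·tanβl)
     = 100·(453 + j79.3)/(100 + j359)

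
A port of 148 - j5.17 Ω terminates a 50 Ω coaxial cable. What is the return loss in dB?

RL ≈ 6.1 dB

Γ = (98 − j5.17)/(198 − j5.17), |Γ| = 0.495
RL = −20·log₁₀|Γ| = −20·log₁₀(0.495)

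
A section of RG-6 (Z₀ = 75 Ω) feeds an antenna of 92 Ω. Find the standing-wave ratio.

Γ = (92 − 75)/(92 + 75) = 0.102
VSWR = (1 + 0.102)/(1 − 0.102)

VSWR ≈ 1.23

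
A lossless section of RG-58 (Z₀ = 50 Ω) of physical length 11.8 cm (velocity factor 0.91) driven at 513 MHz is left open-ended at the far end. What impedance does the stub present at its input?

Z_in ≈ −j8.97 Ω

λ = v/f = 0.91·c / 513 MHz = 0.532 m
βl = 2π·l/λ = 2π × 0.222 = 79.8°
tan(βl) = 5.57
For an open-ended stub, Z_in = −jZ_0·cot(βl) = −jZ_0/tan(βl)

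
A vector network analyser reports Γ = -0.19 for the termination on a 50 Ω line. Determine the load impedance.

Z_L ≈ 34 Ω

Z_L = Z_0·(1 + Γ)/(1 − Γ) = 50·(0.81)/(1.19)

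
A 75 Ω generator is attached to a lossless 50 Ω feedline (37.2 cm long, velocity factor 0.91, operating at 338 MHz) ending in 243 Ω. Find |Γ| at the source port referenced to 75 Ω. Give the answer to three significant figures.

λ = v/f = 0.91·c / 338 MHz = 0.808 m
βl = 2π·l/λ = 2π × 0.461 = 166°
tan(βl) = -0.253
Z_in = Z_0·(Z_L + jZ_0·tanβl)/(Z_0 + jZ_L·tanβl) = 103 + j114 Ω
Γ_s = (Z_in − Z_s)/(Z_in + Z_s) = (28 + j114)/(178 + j114), |Γ_s| = 0.555

|Γ| ≈ 0.555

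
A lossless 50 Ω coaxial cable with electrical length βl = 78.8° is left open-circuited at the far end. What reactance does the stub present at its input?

X_in ≈ -9.9 Ω (capacitive)

tan(βl) = 5.05
For an open-circuited stub, Z_in = −jZ_0·cot(βl) = −jZ_0/tan(βl)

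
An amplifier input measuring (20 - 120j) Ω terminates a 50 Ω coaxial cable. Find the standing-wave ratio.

Γ = (Z_L − Z_0)/(Z_L + Z_0) = (-30 − j120)/(70 − j120)
|Γ| = 124/139 = 0.89
VSWR = (1 + |Γ|)/(1 − |Γ|) = 1.89/0.11

VSWR ≈ 17.2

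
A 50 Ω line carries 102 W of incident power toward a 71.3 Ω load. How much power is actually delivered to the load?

P_delivered ≈ 98.9 W

Γ = (71.3 − 50)/(71.3 + 50) = 0.176
|Γ|² = 0.0308
P_refl = |Γ|²·P_inc = 3.15 W, P_del = (1 − |Γ|²)·P_inc = 98.9 W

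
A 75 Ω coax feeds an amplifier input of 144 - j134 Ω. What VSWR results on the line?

VSWR ≈ 3.84

Γ = (Z_L − Z_0)/(Z_L + Z_0) = (69 − j134)/(219 − j134)
|Γ| = 151/257 = 0.587
VSWR = (1 + |Γ|)/(1 − |Γ|) = 1.59/0.413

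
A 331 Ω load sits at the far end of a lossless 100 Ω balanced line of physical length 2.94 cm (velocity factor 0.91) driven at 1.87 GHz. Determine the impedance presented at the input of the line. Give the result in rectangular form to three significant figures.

λ = v/f = 0.91·c / 1.87 GHz = 0.146 m
βl = 2π·l/λ = 2π × 0.201 = 72.5°
tan(βl) = tan(72.5°) = 3.17
Z_in = Z_0·(Z_L + jZ_0·tanβl)/(Z_0 + jZ_L·tanβl)
     = 100·(331 + j317)/(100 + j1050)

Z_in ≈ 32.9 − j28.4 Ω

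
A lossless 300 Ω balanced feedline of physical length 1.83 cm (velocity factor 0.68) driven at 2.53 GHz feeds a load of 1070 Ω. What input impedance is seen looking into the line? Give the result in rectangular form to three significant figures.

λ = v/f = 0.68·c / 2.53 GHz = 0.0806 m
βl = 2π·l/λ = 2π × 0.227 = 81.7°
tan(βl) = tan(81.7°) = 6.86
Z_in = Z_0·(Z_L + jZ_0·tanβl)/(Z_0 + jZ_L·tanβl)
     = 300·(1070 + j2060)/(300 + j7340)

Z_in ≈ 85.8 − j40.2 Ω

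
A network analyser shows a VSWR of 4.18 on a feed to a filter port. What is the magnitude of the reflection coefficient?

|Γ| ≈ 0.614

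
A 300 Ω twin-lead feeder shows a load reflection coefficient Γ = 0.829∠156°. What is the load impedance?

Z_L = Z_0·(1 + Γ)/(1 − Γ) = 300·(0.243 + j0.337)/(1.76 − j0.337)

Z_L ≈ 29.3 + j63.2 Ω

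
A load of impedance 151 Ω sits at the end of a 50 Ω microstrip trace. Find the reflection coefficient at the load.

Γ = 0.502

Γ = (Z_L − Z_0)/(Z_L + Z_0) = (151 − 50)/(151 + 50) = 101/201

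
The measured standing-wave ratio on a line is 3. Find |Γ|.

|Γ| ≈ 0.5

|Γ| = (S − 1)/(S + 1) = (3 − 1)/(3 + 1) = 2/4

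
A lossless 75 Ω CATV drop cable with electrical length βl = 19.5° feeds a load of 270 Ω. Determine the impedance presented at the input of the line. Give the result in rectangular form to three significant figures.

Z_in ≈ 116 − j121 Ω

tan(βl) = tan(19.5°) = 0.354
Z_in = Z_0·(Z_L + jZ_0·tanβl)/(Z_0 + jZ_L·tanβl)
     = 75·(270 + j26.6)/(75 + j95.6)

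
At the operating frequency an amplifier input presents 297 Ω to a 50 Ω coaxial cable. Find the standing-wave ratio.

VSWR ≈ 5.94

Γ = (297 − 50)/(297 + 50) = 0.712
VSWR = (1 + 0.712)/(1 − 0.712)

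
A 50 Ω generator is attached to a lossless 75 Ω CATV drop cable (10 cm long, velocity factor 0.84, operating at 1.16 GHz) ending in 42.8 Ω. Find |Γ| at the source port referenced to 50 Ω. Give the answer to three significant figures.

λ = v/f = 0.84·c / 1.16 GHz = 0.217 m
βl = 2π·l/λ = 2π × 0.46 = 166°
tan(βl) = -0.255
Z_in = Z_0·(Z_L + jZ_0·tanβl)/(Z_0 + jZ_L·tanβl) = 44.6 − j12.6 Ω
Γ_s = (Z_in − Z_s)/(Z_in + Z_s) = (-5.37 − j12.6)/(94.6 − j12.6), |Γ_s| = 0.144

|Γ| ≈ 0.144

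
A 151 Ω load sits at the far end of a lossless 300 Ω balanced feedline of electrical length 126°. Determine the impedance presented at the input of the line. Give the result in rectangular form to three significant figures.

Z_in ≈ 295 − j208 Ω

tan(βl) = tan(126°) = -1.38
Z_in = Z_0·(Z_L + jZ_0·tanβl)/(Z_0 + jZ_L·tanβl)
     = 300·(151 − j413)/(300 − j208)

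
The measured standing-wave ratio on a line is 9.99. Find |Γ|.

|Γ| ≈ 0.818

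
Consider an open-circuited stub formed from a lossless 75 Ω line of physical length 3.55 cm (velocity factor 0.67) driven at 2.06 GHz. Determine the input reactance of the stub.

X_in ≈ 65.1 Ω (inductive)

λ = v/f = 0.67·c / 2.06 GHz = 0.0976 m
βl = 2π·l/λ = 2π × 0.364 = 131°
tan(βl) = -1.15
For an open-circuited stub, Z_in = −jZ_0·cot(βl) = −jZ_0/tan(βl)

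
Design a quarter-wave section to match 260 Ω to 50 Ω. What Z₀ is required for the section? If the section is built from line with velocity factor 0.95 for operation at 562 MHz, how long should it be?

Z_qwt ≈ 114 Ω; length ≈ 12.7 cm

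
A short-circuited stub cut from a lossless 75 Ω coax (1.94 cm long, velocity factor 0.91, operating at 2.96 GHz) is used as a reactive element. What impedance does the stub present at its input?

Z_in ≈ +j295 Ω

λ = v/f = 0.91·c / 2.96 GHz = 0.0922 m
βl = 2π·l/λ = 2π × 0.21 = 75.7°
tan(βl) = 3.93
For a short-circuited stub, Z_in = jZ_0·tan(βl)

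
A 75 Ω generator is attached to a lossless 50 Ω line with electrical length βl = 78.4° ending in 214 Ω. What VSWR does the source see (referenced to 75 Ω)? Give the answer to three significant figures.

tan(βl) = 4.87
Z_in = Z_0·(Z_L + jZ_0·tanβl)/(Z_0 + jZ_L·tanβl) = 12.1 − j9.68 Ω
Γ_s = (Z_in − Z_s)/(Z_in + Z_s) = (-62.9 − j9.68)/(87.1 − j9.68), |Γ_s| = 0.725
VSWR = (1 + |Γ_s|)/(1 − |Γ_s|)

VSWR ≈ 6.28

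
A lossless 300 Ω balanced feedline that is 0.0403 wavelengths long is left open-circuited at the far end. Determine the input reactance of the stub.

βl = 2π × 0.0403 = 14.5°
tan(βl) = 0.259
For an open-circuited stub, Z_in = −jZ_0·cot(βl) = −jZ_0/tan(βl)

X_in ≈ -1160 Ω (capacitive)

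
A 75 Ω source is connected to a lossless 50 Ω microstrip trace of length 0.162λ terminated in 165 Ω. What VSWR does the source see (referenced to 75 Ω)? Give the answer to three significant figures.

βl = 2π × 0.162 = 58.3°
tan(βl) = 1.62
Z_in = Z_0·(Z_L + jZ_0·tanβl)/(Z_0 + jZ_L·tanβl) = 20.2 − j27.1 Ω
Γ_s = (Z_in − Z_s)/(Z_in + Z_s) = (-54.8 − j27.1)/(95.2 − j27.1), |Γ_s| = 0.617
VSWR = (1 + |Γ_s|)/(1 − |Γ_s|)

VSWR ≈ 4.23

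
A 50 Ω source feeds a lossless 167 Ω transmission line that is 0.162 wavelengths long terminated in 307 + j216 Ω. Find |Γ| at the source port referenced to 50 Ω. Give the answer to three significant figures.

βl = 2π × 0.162 = 58.3°
tan(βl) = 1.62
Z_in = Z_0·(Z_L + jZ_0·tanβl)/(Z_0 + jZ_L·tanβl) = 110 − j144 Ω
Γ_s = (Z_in − Z_s)/(Z_in + Z_s) = (60.5 − j144)/(160 − j144), |Γ_s| = 0.724

|Γ| ≈ 0.724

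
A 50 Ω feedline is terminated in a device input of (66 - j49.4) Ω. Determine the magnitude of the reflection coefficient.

|Γ| ≈ 0.412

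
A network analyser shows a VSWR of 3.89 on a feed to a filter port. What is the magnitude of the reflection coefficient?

|Γ| ≈ 0.591

|Γ| = (S − 1)/(S + 1) = (3.89 − 1)/(3.89 + 1) = 2.89/4.89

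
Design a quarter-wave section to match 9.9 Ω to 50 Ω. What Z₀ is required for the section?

Z_qwt ≈ 22.2 Ω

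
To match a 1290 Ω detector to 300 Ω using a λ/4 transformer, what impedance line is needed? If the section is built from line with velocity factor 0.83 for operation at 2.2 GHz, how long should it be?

Z_qwt ≈ 622 Ω; length ≈ 2.83 cm

Z_qwt = √(Z_0·R_L) = √(300 × 1290) = √387000
λ = 0.83·c/f = 0.113 m, so l = λ/4 = 0.0283 m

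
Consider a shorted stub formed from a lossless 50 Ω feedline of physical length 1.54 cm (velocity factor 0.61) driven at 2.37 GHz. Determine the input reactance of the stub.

λ = v/f = 0.61·c / 2.37 GHz = 0.0772 m
βl = 2π·l/λ = 2π × 0.199 = 71.8°
tan(βl) = 3.04
For a shorted stub, Z_in = jZ_0·tan(βl)

X_in ≈ 152 Ω (inductive)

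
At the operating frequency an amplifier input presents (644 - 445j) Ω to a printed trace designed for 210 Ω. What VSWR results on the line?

Γ = (Z_L − Z_0)/(Z_L + Z_0) = (434 − j445)/(854 − j445)
|Γ| = 622/963 = 0.645
VSWR = (1 + |Γ|)/(1 − |Γ|) = 1.65/0.355

VSWR ≈ 4.64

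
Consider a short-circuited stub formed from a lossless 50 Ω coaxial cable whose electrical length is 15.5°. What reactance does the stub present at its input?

tan(βl) = 0.277
For a short-circuited stub, Z_in = jZ_0·tan(βl)

X_in ≈ 13.9 Ω (inductive)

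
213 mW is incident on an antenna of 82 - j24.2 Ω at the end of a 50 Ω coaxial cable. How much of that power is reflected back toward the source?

|Γ| = |(32 − j24.2)/(132 − j24.2)| = 0.299
|Γ|² = 0.0894
P_refl = |Γ|²·P_inc = 19 mW, P_del = (1 − |Γ|²)·P_inc = 194 mW

P_reflected ≈ 19 mW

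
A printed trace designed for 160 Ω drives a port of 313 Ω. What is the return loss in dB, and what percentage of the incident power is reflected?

RL ≈ 9.8 dB; 10.5% of incident power reflected

Γ = (313 − 160)/(313 + 160) = 0.323
RL = −20·log₁₀(0.323) = 9.8 dB
P_refl/P_inc = |Γ|² = 0.105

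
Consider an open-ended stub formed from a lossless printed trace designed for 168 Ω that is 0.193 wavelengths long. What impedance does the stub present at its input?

Z_in ≈ −j62.9 Ω

βl = 2π × 0.193 = 69.5°
tan(βl) = 2.67
For an open-ended stub, Z_in = −jZ_0·cot(βl) = −jZ_0/tan(βl)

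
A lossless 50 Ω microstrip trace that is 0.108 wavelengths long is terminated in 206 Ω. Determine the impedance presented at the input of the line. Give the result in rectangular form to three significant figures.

Z_in ≈ 28.2 − j53.5 Ω

βl = 2π × 0.108 = 38.9°
tan(βl) = tan(38.9°) = 0.806
Z_in = Z_0·(Z_L + jZ_0·tanβl)/(Z_0 + jZ_L·tanβl)
     = 50·(206 + j40.3)/(50 + j166)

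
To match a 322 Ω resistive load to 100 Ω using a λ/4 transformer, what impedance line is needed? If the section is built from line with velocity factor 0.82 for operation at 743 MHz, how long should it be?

Z_qwt = √(Z_0·R_L) = √(100 × 322) = √32200
λ = 0.82·c/f = 0.331 m, so l = λ/4 = 0.0828 m

Z_qwt ≈ 179 Ω; length ≈ 8.28 cm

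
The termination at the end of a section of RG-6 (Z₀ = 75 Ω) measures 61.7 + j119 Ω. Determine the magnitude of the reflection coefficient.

Γ = (Z_L − Z_0)/(Z_L + Z_0) = (-13.3 + j119)/(136.7 + j119)
|Γ| = 120/181

|Γ| ≈ 0.661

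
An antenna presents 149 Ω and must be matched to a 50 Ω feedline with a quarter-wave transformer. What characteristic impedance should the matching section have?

Z_qwt = √(Z_0·R_L) = √(50 × 149) = √7450

Z_qwt ≈ 86.3 Ω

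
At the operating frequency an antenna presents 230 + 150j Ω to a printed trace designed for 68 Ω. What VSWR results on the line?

Γ = (Z_L − Z_0)/(Z_L + Z_0) = (162 + j150)/(298 + j150)
|Γ| = 221/334 = 0.662
VSWR = (1 + |Γ|)/(1 − |Γ|) = 1.66/0.338

VSWR ≈ 4.91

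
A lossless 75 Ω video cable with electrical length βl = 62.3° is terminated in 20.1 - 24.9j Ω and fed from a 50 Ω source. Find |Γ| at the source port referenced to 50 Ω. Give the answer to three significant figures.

|Γ| ≈ 0.631

tan(βl) = 1.9
Z_in = Z_0·(Z_L + jZ_0·tanβl)/(Z_0 + jZ_L·tanβl) = 31.8 + j62.3 Ω
Γ_s = (Z_in − Z_s)/(Z_in + Z_s) = (-18.2 + j62.3)/(81.8 + j62.3), |Γ_s| = 0.631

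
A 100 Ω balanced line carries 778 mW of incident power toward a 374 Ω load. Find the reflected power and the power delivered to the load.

Γ = (374 − 100)/(374 + 100) = 0.578
|Γ|² = 0.334
P_refl = |Γ|²·P_inc = 260 mW, P_del = (1 − |Γ|²)·P_inc = 518 mW

P_reflected ≈ 260 mW; P_delivered ≈ 518 mW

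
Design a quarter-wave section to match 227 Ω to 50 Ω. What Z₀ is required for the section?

Z_qwt ≈ 107 Ω

Z_qwt = √(Z_0·R_L) = √(50 × 227) = √11350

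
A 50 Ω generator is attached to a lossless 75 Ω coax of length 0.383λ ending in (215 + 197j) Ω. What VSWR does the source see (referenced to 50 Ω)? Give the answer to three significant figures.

βl = 2π × 0.383 = 138°
tan(βl) = -0.904
Z_in = Z_0·(Z_L + jZ_0·tanβl)/(Z_0 + jZ_L·tanβl) = 21.6 + j54.8 Ω
Γ_s = (Z_in − Z_s)/(Z_in + Z_s) = (-28.4 + j54.8)/(71.6 + j54.8), |Γ_s| = 0.685
VSWR = (1 + |Γ_s|)/(1 − |Γ_s|)

VSWR ≈ 5.35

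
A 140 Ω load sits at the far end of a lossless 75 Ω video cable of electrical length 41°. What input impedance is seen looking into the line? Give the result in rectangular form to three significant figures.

tan(βl) = tan(41°) = 0.869
Z_in = Z_0·(Z_L + jZ_0·tanβl)/(Z_0 + jZ_L·tanβl)
     = 75·(140 + j65.2)/(75 + j122)

Z_in ≈ 67.7 − j44.6 Ω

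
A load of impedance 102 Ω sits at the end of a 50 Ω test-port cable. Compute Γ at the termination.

Γ = 0.342

Γ = (Z_L − Z_0)/(Z_L + Z_0) = (102 − 50)/(102 + 50) = 52/152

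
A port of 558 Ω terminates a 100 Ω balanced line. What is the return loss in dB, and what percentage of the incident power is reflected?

RL ≈ 3.15 dB; 48.4% of incident power reflected

Γ = (558 − 100)/(558 + 100) = 0.696
RL = −20·log₁₀(0.696) = 3.15 dB
P_refl/P_inc = |Γ|² = 0.484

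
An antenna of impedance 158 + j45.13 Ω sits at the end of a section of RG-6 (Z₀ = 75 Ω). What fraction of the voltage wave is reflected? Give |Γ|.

|Γ| ≈ 0.398

Γ = (Z_L − Z_0)/(Z_L + Z_0) = (83 + j45.13)/(233 + j45.13)
|Γ| = 94.5/237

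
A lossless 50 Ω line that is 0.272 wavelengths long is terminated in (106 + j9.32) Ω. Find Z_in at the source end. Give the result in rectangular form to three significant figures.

βl = 2π × 0.272 = 97.9°
tan(βl) = tan(97.9°) = -7.19
Z_in = Z_0·(Z_L + jZ_0·tanβl)/(Z_0 + jZ_L·tanβl)
     = 50·(106 − j350)/(117 − j762)

Z_in ≈ 23.5 + j3.35 Ω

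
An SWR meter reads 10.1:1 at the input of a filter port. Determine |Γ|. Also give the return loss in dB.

|Γ| = (S − 1)/(S + 1) = (10.1 − 1)/(10.1 + 1) = 9.1/11.1
RL = −20·log₁₀|Γ| = −20·log₁₀(0.82)

|Γ| ≈ 0.82; return loss ≈ 1.73 dB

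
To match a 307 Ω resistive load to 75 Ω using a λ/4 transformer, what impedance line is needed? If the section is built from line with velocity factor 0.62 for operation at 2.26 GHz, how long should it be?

Z_qwt ≈ 152 Ω; length ≈ 2.06 cm

Z_qwt = √(Z_0·R_L) = √(75 × 307) = √23020
λ = 0.62·c/f = 0.0823 m, so l = λ/4 = 0.0206 m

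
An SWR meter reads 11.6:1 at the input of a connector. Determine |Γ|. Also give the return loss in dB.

|Γ| ≈ 0.841; return loss ≈ 1.5 dB

|Γ| = (S − 1)/(S + 1) = (11.6 − 1)/(11.6 + 1) = 10.6/12.6
RL = −20·log₁₀|Γ| = −20·log₁₀(0.841)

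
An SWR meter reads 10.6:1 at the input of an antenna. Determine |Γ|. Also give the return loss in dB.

|Γ| ≈ 0.828; return loss ≈ 1.64 dB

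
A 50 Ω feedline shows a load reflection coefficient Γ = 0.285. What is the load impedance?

Z_L = Z_0·(1 + Γ)/(1 − Γ) = 50·(1.28)/(0.715)

Z_L ≈ 89.9 Ω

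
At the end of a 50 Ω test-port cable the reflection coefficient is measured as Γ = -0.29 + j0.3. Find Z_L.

Z_L ≈ 23.5 + j17.1 Ω

Z_L = Z_0·(1 + Γ)/(1 − Γ) = 50·(0.71 + j0.3)/(1.29 − j0.3)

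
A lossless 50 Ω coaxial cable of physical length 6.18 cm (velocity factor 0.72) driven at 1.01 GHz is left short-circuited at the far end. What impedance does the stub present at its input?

λ = v/f = 0.72·c / 1.01 GHz = 0.214 m
βl = 2π·l/λ = 2π × 0.289 = 104°
tan(βl) = -4
For a short-circuited stub, Z_in = jZ_0·tan(βl)

Z_in ≈ −j200 Ω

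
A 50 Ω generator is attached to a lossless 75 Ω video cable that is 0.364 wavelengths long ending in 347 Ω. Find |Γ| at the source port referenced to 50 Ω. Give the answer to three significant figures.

βl = 2π × 0.364 = 131°
tan(βl) = -1.15
Z_in = Z_0·(Z_L + jZ_0·tanβl)/(Z_0 + jZ_L·tanβl) = 27.5 + j60.1 Ω
Γ_s = (Z_in − Z_s)/(Z_in + Z_s) = (-22.5 + j60.1)/(77.5 + j60.1), |Γ_s| = 0.654

|Γ| ≈ 0.654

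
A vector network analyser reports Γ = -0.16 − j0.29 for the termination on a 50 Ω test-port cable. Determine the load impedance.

Z_L ≈ 31.1 − j20.3 Ω

Z_L = Z_0·(1 + Γ)/(1 − Γ) = 50·(0.84 − j0.29)/(1.16 + j0.29)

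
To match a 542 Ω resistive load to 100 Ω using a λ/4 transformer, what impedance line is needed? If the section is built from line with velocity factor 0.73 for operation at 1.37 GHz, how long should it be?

Z_qwt ≈ 233 Ω; length ≈ 4 cm

Z_qwt = √(Z_0·R_L) = √(100 × 542) = √54200
λ = 0.73·c/f = 0.16 m, so l = λ/4 = 0.04 m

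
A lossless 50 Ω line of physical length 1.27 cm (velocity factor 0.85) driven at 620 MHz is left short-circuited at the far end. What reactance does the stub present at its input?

λ = v/f = 0.85·c / 620 MHz = 0.411 m
βl = 2π·l/λ = 2π × 0.0309 = 11.1°
tan(βl) = 0.196
For a short-circuited stub, Z_in = jZ_0·tan(βl)

X_in ≈ 9.82 Ω (inductive)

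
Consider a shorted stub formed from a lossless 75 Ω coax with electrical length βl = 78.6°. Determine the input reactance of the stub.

tan(βl) = 4.96
For a shorted stub, Z_in = jZ_0·tan(βl)

X_in ≈ 372 Ω (inductive)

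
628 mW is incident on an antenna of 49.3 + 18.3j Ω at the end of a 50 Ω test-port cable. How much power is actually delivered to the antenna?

|Γ| = |(-0.7 + j18.3)/(99.3 + j18.3)| = 0.181
|Γ|² = 0.0329
P_refl = |Γ|²·P_inc = 20.7 mW, P_del = (1 − |Γ|²)·P_inc = 607 mW

P_delivered ≈ 607 mW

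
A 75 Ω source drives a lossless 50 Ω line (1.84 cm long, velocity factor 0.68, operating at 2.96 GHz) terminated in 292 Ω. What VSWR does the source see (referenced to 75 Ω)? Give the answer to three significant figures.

λ = v/f = 0.68·c / 2.96 GHz = 0.0689 m
βl = 2π·l/λ = 2π × 0.267 = 96.1°
tan(βl) = -9.34
Z_in = Z_0·(Z_L + jZ_0·tanβl)/(Z_0 + jZ_L·tanβl) = 8.66 + j5.2 Ω
Γ_s = (Z_in − Z_s)/(Z_in + Z_s) = (-66.3 + j5.2)/(83.7 + j5.2), |Γ_s| = 0.794
VSWR = (1 + |Γ_s|)/(1 − |Γ_s|)

VSWR ≈ 8.71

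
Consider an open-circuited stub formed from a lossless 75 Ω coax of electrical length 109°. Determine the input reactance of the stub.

X_in ≈ 25.8 Ω (inductive)

tan(βl) = -2.9
For an open-circuited stub, Z_in = −jZ_0·cot(βl) = −jZ_0/tan(βl)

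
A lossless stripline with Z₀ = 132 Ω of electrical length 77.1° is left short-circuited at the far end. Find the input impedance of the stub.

tan(βl) = 4.37
For a short-circuited stub, Z_in = jZ_0·tan(βl)

Z_in ≈ +j576 Ω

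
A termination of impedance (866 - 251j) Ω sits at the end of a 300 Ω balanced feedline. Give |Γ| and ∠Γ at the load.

Γ ≈ 0.519 ∠ -11.8°

Γ = (Z_L − Z_0)/(Z_L + Z_0) = (566 − j251)/(1166 − j251)
|Γ| = 619/1190 = 0.519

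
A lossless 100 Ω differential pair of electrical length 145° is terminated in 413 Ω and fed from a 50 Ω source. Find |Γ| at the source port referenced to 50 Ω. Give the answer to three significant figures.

tan(βl) = -0.7
Z_in = Z_0·(Z_L + jZ_0·tanβl)/(Z_0 + jZ_L·tanβl) = 65.7 + j120 Ω
Γ_s = (Z_in − Z_s)/(Z_in + Z_s) = (15.7 + j120)/(116 + j120), |Γ_s| = 0.726

|Γ| ≈ 0.726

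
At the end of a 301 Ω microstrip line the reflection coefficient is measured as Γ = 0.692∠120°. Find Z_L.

Z_L ≈ 72.3 + j166 Ω

Z_L = Z_0·(1 + Γ)/(1 − Γ) = 301·(0.654 + j0.599)/(1.35 − j0.599)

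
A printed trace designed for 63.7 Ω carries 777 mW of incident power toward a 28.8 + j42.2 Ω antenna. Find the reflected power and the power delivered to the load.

|Γ| = |(-34.9 + j42.2)/(92.5 + j42.2)| = 0.539
|Γ|² = 0.29
P_refl = |Γ|²·P_inc = 225 mW, P_del = (1 − |Γ|²)·P_inc = 552 mW

P_reflected ≈ 225 mW; P_delivered ≈ 552 mW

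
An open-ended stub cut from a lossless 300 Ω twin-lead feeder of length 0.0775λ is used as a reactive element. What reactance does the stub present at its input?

X_in ≈ -567 Ω (capacitive)

βl = 2π × 0.0775 = 27.9°
tan(βl) = 0.529
For an open-ended stub, Z_in = −jZ_0·cot(βl) = −jZ_0/tan(βl)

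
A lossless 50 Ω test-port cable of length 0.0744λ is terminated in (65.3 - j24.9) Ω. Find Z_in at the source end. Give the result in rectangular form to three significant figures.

Z_in ≈ 41 − j21.3 Ω

βl = 2π × 0.0744 = 26.8°
tan(βl) = tan(26.8°) = 0.505
Z_in = Z_0·(Z_L + jZ_0·tanβl)/(Z_0 + jZ_L·tanβl)
     = 50·(65.3 + j0.339)/(62.6 + j33)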